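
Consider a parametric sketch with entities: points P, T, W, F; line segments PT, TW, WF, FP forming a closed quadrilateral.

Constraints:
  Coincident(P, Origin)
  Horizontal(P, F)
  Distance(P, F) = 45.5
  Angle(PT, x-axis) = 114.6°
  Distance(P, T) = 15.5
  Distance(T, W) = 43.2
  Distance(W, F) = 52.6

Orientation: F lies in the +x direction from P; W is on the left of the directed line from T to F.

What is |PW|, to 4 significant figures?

51.65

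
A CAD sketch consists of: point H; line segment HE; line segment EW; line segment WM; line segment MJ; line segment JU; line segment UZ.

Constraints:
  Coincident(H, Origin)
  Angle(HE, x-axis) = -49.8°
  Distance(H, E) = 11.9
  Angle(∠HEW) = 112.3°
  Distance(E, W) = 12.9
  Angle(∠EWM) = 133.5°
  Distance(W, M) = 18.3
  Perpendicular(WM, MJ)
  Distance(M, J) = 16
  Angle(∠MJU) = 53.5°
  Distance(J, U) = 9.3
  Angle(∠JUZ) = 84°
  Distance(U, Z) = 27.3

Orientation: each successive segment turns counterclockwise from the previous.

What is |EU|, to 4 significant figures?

19.74

H is at the origin; HE runs at -49.8° with length 11.9, so E = (7.681, -9.089). ∠HEW = 112.3° gives EW at 17.90° from the x-axis; with |EW| = 12.9, W = (19.96, -5.124). ∠EWM = 133.5° gives WM at 64.40° from the x-axis; with |WM| = 18.3, M = (27.86, 11.38). WM ⟂ MJ, so MJ runs at 154.4°; with |MJ| = 16.0, J = (13.43, 18.29). ∠MJU = 53.5° gives JU at -79.10° from the x-axis; with |JU| = 9.3, U = (15.19, 9.160). Then |EU| = |U − E| = 19.74.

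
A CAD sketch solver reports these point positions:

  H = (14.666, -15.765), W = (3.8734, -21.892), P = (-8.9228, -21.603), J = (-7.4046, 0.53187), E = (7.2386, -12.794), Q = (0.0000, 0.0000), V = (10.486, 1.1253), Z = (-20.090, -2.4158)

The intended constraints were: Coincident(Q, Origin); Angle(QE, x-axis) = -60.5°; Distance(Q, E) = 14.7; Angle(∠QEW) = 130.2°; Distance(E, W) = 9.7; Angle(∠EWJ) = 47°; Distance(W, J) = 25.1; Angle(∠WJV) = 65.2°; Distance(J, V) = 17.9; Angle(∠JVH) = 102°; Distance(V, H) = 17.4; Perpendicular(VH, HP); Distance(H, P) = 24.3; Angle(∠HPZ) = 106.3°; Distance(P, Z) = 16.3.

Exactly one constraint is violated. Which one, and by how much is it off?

Distance(P, Z) = 16.3 — off by 5.90.

Q = (0.00, 0.00) ✓; QE at -60.50° ✓; |QE| = 14.70 ✓; ∠QEW = 130.2° ✓; |EW| = 9.700 ✓; ∠EWJ = 47.00° ✓; |WJ| = 25.10 ✓; ∠WJV = 65.20° ✓; |JV| = 17.90 ✓; ∠JVH = 102.0° ✓; |VH| = 17.40 ✓; ∠(VH, HP) = 90.00° ✓; |HP| = 24.30 ✓; ∠HPZ = 106.3° ✓; |PZ| = 22.20 ✗.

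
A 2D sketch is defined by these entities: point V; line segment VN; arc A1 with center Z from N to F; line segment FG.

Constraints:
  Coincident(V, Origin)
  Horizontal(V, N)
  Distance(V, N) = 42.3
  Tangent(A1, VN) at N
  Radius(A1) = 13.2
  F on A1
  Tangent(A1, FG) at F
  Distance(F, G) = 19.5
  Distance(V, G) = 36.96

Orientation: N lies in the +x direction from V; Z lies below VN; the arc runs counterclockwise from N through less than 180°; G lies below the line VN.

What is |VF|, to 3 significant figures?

31.1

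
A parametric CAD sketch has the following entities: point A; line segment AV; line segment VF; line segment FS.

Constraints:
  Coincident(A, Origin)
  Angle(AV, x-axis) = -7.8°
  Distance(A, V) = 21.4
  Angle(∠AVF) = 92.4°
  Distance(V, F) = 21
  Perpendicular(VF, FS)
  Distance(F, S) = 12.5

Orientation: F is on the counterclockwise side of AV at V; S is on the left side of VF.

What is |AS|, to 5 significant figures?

23.629

A is at the origin; AV runs at -7.8° with length 21.4, so V = 21.4·(cos -7.8°, sin -7.8°) = (21.202, -2.9043). ∠AVF = 92.4°, so VF runs at -7.8° + (180° − 92.4°) = 79.800° from the x-axis; with |VF| = 21.0, F = V + 21.0·(cos 79.800°, sin 79.800°) = (24.921, 17.764). VF ⟂ FS; with |FS| = 12.5 on the left of VF, S = F + 12.5·(-0.98420, 0.17708) = (12.618, 19.977). Then |AS| = |S − A| = 23.629.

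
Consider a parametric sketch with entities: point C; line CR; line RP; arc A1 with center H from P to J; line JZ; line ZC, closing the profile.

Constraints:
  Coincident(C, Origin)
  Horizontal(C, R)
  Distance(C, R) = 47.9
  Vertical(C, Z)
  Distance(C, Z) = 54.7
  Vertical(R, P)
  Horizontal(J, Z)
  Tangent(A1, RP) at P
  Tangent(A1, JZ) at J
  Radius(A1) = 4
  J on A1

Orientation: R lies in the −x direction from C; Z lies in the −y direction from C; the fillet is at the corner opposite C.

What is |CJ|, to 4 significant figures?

70.14

C is at the origin; CR is horizontal with |CR| = 47.9 and R on the −x side, so R = (-47.90, 0.000). C and Z share the same x with |CZ| = 54.7 and Z on the −y side, so Z = (0.000, -54.70). The virtual corner opposite C is at (-47.90, -54.70). The tangent condition forces HP to be normal to RP and since A1 is tangent to JZ there, HJ ⟂ JZ, with radius 4.0, so the center H sits 4.0 in from both sides at H = (-43.90, -50.70). That places the tangent points at P = (-47.90, -50.70) on RP and J = (-43.90, -54.70) on JZ. Then |CJ| = |J − C| = 70.14.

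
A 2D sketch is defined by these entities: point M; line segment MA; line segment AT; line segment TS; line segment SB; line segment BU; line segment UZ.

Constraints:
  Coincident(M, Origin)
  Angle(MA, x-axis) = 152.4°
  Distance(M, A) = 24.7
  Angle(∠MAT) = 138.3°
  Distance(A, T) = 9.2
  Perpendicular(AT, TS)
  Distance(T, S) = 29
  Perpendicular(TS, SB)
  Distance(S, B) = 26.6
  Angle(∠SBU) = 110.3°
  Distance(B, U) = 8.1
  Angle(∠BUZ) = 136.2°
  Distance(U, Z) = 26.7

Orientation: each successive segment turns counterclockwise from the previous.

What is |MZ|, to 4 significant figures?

21.44

M is at the origin; MA runs at 152.4° with length 24.7, so A = (-21.89, 11.44). ∠MAT = 138.3° gives AT at -165.9° from the x-axis; with |AT| = 9.2, T = (-30.81, 9.202). The perpendicularity gives TS at right angles to AT, so TS runs at -75.90°; with |TS| = 29.0, S = (-23.75, -18.92). TS is perpendicular to SB, so SB runs at 14.10°; with |SB| = 26.6, B = (2.051, -12.44). ∠SBU = 110.3° gives BU at 83.80° from the x-axis; with |BU| = 8.1, U = (2.926, -4.391). ∠BUZ = 136.2° gives UZ at 127.6° from the x-axis; with |UZ| = 26.7, Z = (-13.36, 16.76). Then |MZ| = |Z − M| = 21.44.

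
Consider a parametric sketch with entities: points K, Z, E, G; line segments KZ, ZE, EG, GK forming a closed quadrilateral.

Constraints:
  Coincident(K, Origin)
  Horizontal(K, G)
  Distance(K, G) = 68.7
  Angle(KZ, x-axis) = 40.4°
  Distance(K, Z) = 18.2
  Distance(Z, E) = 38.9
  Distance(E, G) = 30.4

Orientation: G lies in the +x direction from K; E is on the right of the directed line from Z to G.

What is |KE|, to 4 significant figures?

44.73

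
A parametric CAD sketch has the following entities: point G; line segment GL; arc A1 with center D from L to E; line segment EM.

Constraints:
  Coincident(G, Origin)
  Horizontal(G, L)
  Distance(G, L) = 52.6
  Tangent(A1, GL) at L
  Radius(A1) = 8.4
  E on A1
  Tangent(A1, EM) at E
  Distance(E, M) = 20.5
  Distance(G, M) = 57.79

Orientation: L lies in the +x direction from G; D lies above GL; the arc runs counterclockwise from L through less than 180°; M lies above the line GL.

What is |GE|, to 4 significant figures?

61.14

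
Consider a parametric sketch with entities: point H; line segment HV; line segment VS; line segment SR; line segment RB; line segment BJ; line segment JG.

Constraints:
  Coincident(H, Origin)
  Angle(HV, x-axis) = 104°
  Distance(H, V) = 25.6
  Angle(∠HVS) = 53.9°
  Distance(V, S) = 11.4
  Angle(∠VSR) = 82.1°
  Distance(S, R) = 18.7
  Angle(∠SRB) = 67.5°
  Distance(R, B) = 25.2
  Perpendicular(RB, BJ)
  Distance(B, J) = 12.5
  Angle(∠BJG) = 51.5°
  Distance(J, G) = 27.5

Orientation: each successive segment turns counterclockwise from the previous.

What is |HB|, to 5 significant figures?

31.715

H is at the origin; HV runs at 104.0° with length 25.6, so V = (-6.1932, 24.840). ∠HVS = 53.9° gives VS at -129.90° from the x-axis; with |VS| = 11.4, S = (-13.506, 16.094). ∠VSR = 82.1° gives SR at -32.000° from the x-axis; with |SR| = 18.7, R = (2.3528, 6.1844). ∠SRB = 67.5° gives RB at 80.500° from the x-axis; with |RB| = 25.2, B = (6.5120, 31.039). Then |HB| = |B − H| = 31.715.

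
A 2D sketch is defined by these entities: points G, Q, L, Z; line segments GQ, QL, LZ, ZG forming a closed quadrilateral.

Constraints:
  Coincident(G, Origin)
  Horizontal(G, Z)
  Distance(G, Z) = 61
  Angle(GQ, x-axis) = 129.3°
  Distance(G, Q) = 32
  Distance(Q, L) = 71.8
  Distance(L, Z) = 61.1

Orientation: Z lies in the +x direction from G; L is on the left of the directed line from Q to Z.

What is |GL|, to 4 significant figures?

72.64

Checks: |QL| = 71.80 ✓; |LZ| = 61.10 ✓.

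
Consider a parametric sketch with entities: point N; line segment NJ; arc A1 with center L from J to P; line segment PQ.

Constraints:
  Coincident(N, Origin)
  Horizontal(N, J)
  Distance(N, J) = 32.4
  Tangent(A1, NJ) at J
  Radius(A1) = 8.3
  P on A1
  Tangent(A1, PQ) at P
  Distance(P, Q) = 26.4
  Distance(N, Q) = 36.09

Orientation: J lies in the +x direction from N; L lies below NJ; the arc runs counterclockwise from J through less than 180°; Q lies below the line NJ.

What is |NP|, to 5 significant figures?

25.148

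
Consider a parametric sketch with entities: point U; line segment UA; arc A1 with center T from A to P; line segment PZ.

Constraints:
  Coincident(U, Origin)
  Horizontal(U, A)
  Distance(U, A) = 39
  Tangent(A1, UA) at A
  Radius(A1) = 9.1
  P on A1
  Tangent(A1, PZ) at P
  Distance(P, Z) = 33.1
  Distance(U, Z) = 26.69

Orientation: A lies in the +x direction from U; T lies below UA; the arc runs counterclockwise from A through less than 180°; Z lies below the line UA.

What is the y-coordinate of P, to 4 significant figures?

-2.489

Checks: |TP| = 9.100 ✓; ∠(TP, PZ) = 90.00° ✓; |PZ| = 33.10 ✓; |UZ| = 26.69 ✓.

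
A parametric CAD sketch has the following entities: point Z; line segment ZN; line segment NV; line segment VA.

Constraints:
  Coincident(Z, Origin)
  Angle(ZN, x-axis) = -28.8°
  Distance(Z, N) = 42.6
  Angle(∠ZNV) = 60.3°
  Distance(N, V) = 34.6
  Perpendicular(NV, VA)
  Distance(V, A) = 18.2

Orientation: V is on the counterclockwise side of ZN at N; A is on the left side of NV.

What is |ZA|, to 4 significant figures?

23.14

Z is at the origin; ZN runs at -28.8° with length 42.6, so N = 42.6·(cos -28.8°, sin -28.8°) = (37.33, -20.52). ∠ZNV = 60.3°, so NV runs at -28.8° + (180° − 60.3°) = 90.90° from the x-axis; with |NV| = 34.6, V = N + 34.6·(cos 90.90°, sin 90.90°) = (36.79, 14.07). The perpendicularity gives VA at right angles to NV; with |VA| = 18.2 on the left of NV, A = V + 18.2·(-0.9999, -0.01571) = (18.59, 13.79). Then |ZA| = |A − Z| = 23.14.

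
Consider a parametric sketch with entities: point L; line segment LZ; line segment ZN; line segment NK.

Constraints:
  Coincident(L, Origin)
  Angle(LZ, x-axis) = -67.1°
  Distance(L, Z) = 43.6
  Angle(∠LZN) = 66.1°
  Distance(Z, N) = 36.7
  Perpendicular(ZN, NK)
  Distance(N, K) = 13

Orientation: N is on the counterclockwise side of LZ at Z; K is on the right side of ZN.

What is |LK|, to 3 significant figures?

56.2

L is at the origin; LZ runs at -67.1° with length 43.6, so Z = 43.6·(cos -67.1°, sin -67.1°) = (17.0, -40.2). ∠LZN = 66.1°, so ZN runs at -67.1° + (180° − 66.1°) = 46.8° from the x-axis; with |ZN| = 36.7, N = Z + 36.7·(cos 46.8°, sin 46.8°) = (42.1, -13.4). ZN ⟂ NK; with |NK| = 13.0 on the right of ZN, K = N + 13.0·(0.729, -0.685) = (51.6, -22.3). Then |LK| = |K − L| = 56.2.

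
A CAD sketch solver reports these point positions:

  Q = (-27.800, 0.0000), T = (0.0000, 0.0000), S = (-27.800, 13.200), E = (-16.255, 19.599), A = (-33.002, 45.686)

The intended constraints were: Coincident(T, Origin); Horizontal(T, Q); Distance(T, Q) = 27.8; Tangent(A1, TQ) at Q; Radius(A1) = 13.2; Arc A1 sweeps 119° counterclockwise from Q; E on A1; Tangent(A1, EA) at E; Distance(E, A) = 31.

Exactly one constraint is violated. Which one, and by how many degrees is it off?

Tangent(A1, EA) at E — off by 3.70°.

T = (0.00, 0.00) ✓; T.y = 0.00, Q.y = 0.00 ✓; |TQ| = 27.80 ✓; ∠(SQ, QT) = 90.00° ✓; |SQ| = 13.20 ✓; bearing(S→E) − bearing(S→Q) = 119.0° ✓; |SE| = 13.20 ✓; ∠(SE, EA) = 86.30° ✗; |EA| = 31.00 ✓.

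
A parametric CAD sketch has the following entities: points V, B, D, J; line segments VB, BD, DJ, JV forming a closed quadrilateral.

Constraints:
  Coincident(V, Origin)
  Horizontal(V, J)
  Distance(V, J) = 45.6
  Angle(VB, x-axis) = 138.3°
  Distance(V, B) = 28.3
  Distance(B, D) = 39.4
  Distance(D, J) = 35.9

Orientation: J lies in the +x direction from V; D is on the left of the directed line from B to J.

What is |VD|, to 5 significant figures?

29.246

Checks: |VJ| = 45.60 ✓; |VB| = 28.30 ✓; |BD| = 39.40 ✓; |DJ| = 35.90 ✓.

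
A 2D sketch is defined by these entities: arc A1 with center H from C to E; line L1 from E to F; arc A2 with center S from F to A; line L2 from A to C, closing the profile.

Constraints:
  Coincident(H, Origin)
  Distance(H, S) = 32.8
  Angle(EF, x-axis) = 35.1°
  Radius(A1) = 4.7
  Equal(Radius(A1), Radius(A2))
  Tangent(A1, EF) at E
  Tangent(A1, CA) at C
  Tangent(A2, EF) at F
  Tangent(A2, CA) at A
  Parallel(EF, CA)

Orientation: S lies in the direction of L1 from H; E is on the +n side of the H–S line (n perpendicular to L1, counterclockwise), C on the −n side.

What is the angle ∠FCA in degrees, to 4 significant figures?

15.99°

Tangency of A1 to both parallel lines with radius 4.7 puts E and C at H ± 4.7·n: E = (-2.703, 3.845), C = (2.703, -3.845). Equal radii place F and A the same way about S: F = S + 4.7·n = (24.13, 22.71), A = S − 4.7·n = (29.54, 15.01). Then cos ∠FCA = CF·CA / (|CF||CA|), giving 15.99°.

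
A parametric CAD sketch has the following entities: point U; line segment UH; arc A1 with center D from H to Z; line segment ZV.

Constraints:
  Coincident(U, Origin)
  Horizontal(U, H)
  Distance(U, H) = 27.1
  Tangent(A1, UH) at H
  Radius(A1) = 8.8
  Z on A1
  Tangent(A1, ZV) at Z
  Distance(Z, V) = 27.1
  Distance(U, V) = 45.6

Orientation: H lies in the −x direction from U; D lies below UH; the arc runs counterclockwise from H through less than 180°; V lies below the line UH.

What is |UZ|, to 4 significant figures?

37.29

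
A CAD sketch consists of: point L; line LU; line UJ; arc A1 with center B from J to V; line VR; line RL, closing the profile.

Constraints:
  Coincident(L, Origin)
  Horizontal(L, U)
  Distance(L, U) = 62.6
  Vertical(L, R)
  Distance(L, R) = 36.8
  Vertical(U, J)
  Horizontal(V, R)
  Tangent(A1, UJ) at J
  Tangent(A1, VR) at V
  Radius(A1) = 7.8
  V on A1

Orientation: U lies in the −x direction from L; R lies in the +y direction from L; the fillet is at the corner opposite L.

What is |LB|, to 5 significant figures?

62.000

L is at the origin; L and U share the same y with |LU| = 62.6 and U on the −x side, so U = (-62.600, 0.0000). LR is vertical with |LR| = 36.8 and R on the +y side, so R = (0.0000, 36.800). The virtual corner opposite L is at (-62.600, 36.800). Tangency of A1 to UJ means the radius BJ is perpendicular to UJ and A1 meets VR tangentially, so BV is at right angles to VR, with radius 7.8, so the center B sits 7.8 in from both sides at B = (-54.800, 29.000). Then |LB| = |B − L| = 62.000.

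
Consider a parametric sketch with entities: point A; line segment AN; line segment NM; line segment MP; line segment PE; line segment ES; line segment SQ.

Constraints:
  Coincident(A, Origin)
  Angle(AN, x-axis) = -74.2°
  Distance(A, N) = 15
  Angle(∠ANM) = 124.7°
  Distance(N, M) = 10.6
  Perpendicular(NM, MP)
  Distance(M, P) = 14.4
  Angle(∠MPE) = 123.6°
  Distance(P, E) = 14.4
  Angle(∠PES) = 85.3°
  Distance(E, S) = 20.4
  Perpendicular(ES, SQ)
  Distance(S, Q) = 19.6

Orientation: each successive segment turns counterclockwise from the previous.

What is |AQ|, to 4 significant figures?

22.53

A is at the origin; AN runs at -74.2° with length 15.0, so N = (4.084, -14.43). ∠ANM = 124.7° gives NM at -18.90° from the x-axis; with |NM| = 10.6, M = (14.11, -17.87). The perpendicularity gives MP at right angles to NM, so MP runs at 71.10°; with |MP| = 14.4, P = (18.78, -4.243). ∠MPE = 123.6° gives PE at 127.5° from the x-axis; with |PE| = 14.4, E = (10.01, 7.181). ∠PES = 85.3° gives ES at -137.8° from the x-axis; with |ES| = 20.4, S = (-5.101, -6.522). The perpendicularity gives SQ at right angles to ES, so SQ runs at -47.80°; with |SQ| = 19.6, Q = (8.064, -21.04). Then |AQ| = |Q − A| = 22.53.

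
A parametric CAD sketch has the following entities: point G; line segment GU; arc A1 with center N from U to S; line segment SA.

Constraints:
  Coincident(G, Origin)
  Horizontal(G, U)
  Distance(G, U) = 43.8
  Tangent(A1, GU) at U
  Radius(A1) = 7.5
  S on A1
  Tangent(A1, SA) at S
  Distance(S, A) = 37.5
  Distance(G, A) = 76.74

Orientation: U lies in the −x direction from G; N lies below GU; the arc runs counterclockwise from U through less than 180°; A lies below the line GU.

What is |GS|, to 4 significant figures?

50.77

G is at the origin; GU is horizontal with |GU| = 43.8 and U on the −x side, so U = (-43.80, 0.000). Since A1 is tangent to GU there, NU ⟂ GU, so N = U + (0, -7.5) = (-43.80, -7.500). Since NS ⟂ SA (tangency), |NA| = √(7.5² + 37.5²) = 38.24 regardless of where S sits on A1. So A lies on both circle(G, 76.74) and circle(N, 38.24); the below-GU intersection is A = (-66.52, -38.26). S is the foot of the tangent from A: S = (-50.59, -4.314).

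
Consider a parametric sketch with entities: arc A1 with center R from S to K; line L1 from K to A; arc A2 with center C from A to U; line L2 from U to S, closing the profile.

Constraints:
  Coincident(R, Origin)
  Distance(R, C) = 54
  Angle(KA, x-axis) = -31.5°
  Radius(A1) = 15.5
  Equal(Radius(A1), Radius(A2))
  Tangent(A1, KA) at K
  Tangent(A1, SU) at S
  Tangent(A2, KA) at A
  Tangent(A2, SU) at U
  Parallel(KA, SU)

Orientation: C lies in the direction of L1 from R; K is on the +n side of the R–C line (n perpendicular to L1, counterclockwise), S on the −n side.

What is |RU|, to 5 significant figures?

56.181

Tangency of A1 to both parallel lines with radius 15.5 puts K and S at R ± 15.5·n: K = (8.0987, 13.216), S = (-8.0987, -13.216). Equal radii place A and U the same way about C: A = C + 15.5·n = (54.141, -14.999), U = C − 15.5·n = (37.944, -41.431). Then |RU| = |U − R| = 56.181.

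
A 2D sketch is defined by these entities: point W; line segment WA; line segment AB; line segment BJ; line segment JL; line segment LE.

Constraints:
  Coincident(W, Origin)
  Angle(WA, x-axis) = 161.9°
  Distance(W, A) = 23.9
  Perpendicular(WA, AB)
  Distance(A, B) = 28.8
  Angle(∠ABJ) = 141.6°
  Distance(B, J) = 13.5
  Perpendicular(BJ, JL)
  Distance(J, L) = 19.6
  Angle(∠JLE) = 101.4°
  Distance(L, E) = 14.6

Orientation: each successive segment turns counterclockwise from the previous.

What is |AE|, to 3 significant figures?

22.2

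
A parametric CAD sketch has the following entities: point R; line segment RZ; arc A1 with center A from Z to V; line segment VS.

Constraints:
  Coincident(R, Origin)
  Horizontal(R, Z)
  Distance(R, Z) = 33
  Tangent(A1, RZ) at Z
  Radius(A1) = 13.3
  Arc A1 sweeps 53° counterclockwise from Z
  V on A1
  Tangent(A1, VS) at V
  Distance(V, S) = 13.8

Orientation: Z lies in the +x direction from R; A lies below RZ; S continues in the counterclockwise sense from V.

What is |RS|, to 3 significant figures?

21.5

R is at the origin; RZ is horizontal with |RZ| = 33.0 and Z on the +x side, so Z = (33.0, 0.00). Tangency of A1 to RZ means the radius AZ is perpendicular to RZ, so A = Z + (0, -13.3) = (33.0, -13.3). On A1, Z sits at bearing 90° from A; a 53° counterclockwise sweep puts V at bearing 143°, so V = A + 13.3·(cos 143°, sin 143°) = (22.4, -5.30). Since A1 is tangent to VS there, AV ⟂ VS, so VS runs along (−sin 143°, cos 143°); with |VS| = 13.8, S = (14.1, -16.3). Then |RS| = |S − R| = 21.5.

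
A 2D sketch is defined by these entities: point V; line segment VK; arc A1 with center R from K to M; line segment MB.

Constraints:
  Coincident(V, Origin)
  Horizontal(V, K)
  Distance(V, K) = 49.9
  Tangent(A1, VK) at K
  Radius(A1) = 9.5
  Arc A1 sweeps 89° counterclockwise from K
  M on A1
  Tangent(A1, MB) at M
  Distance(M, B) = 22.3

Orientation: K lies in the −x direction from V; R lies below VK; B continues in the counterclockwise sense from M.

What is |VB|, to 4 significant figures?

67.64

V is at the origin; V and K share the same y with |VK| = 49.9 and K on the −x side, so K = (-49.90, 0.000). Since A1 is tangent to VK there, RK ⟂ VK, so R = K + (0, -9.5) = (-49.90, -9.500). On A1, K sits at bearing 90° from R; an 89° counterclockwise sweep puts M at bearing 179°, so M = R + 9.5·(cos 179°, sin 179°) = (-59.40, -9.334). Since A1 is tangent to MB there, RM ⟂ MB, so MB runs along (−sin 179°, cos 179°); with |MB| = 22.3, B = (-59.79, -31.63). Then |VB| = |B − V| = 67.64.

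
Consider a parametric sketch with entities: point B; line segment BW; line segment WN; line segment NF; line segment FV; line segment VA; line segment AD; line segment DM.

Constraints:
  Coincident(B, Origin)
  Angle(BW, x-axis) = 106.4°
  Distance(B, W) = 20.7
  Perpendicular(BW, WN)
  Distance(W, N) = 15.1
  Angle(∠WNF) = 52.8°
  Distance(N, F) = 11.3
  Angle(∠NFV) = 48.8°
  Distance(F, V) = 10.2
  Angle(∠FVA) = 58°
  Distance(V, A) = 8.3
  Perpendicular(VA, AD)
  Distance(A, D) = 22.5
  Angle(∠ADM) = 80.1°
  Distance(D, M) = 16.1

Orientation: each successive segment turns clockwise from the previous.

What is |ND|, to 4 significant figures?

24.67

B is at the origin; BW runs at 106.4° with length 20.7, so W = (-5.844, 19.86). BW is perpendicular to WN, so WN runs at 16.40°; with |WN| = 15.1, N = (8.641, 24.12). ∠WNF = 52.8° gives NF at -110.8° from the x-axis; with |NF| = 11.3, F = (4.628, 13.56). ∠NFV = 48.8° gives FV at 118.0° from the x-axis; with |FV| = 10.2, V = (-0.1601, 22.56). ∠FVA = 58.0° gives VA at -4.000° from the x-axis; with |VA| = 8.3, A = (8.120, 21.98). VA is perpendicular to AD, so AD runs at -94.00°; with |AD| = 22.5, D = (6.550, -0.4605). Then |ND| = |D − N| = 24.67.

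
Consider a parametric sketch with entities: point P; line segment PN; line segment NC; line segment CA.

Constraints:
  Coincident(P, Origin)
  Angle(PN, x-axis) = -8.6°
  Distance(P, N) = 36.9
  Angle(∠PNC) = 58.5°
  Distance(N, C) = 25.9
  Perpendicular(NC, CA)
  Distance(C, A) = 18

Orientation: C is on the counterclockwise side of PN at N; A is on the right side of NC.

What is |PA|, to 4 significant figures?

49.90

∠PNC = 58.5°, so NC runs at -8.6° + (180° − 58.5°) = 112.9° from the x-axis; with |NC| = 25.9, C = N + 25.9·(cos 112.9°, sin 112.9°) = (26.41, 18.34). The perpendicularity gives CA at right angles to NC; with |CA| = 18.0 on the right of NC, A = C + 18.0·(0.9212, 0.3891) = (42.99, 25.35). Then |PA| = |A − P| = 49.90.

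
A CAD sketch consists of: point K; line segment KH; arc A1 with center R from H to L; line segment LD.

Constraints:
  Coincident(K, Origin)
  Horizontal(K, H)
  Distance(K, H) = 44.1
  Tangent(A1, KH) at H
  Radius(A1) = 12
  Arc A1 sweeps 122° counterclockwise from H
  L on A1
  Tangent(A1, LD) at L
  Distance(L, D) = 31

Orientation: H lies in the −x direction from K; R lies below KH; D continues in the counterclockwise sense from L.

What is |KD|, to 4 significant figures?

58.53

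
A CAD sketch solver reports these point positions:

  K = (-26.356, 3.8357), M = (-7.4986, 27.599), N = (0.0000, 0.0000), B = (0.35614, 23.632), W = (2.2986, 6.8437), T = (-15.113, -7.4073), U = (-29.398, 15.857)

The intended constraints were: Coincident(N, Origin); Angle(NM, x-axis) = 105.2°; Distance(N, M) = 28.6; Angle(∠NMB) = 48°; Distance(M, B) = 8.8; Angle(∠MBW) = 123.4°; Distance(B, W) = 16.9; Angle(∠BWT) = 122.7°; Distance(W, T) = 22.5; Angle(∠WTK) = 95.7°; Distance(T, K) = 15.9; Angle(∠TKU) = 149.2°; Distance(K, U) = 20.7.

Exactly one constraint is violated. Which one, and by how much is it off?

Distance(K, U) = 20.7 — off by 8.30.

N = (0.00, 0.00) ✓; NM at 105.2° ✓; |NM| = 28.60 ✓; ∠NMB = 48.00° ✓; |MB| = 8.800 ✓; ∠MBW = 123.4° ✓; |BW| = 16.90 ✓; ∠BWT = 122.7° ✓; |WT| = 22.50 ✓; ∠WTK = 95.70° ✓; |TK| = 15.90 ✓; ∠TKU = 149.2° ✓; |KU| = 12.40 ✗.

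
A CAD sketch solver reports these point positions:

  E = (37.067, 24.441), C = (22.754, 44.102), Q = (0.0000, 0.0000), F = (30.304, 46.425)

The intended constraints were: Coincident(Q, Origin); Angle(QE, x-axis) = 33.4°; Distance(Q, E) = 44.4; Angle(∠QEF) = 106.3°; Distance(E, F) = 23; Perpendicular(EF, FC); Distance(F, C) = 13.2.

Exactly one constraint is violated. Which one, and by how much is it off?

Distance(F, C) = 13.2 — off by 5.30.

Q = (0.00, 0.00) ✓; QE at 33.40° ✓; |QE| = 44.40 ✓; ∠QEF = 106.3° ✓; |EF| = 23.00 ✓; ∠(EF, FC) = 90.00° ✓; |FC| = 7.899 ✗.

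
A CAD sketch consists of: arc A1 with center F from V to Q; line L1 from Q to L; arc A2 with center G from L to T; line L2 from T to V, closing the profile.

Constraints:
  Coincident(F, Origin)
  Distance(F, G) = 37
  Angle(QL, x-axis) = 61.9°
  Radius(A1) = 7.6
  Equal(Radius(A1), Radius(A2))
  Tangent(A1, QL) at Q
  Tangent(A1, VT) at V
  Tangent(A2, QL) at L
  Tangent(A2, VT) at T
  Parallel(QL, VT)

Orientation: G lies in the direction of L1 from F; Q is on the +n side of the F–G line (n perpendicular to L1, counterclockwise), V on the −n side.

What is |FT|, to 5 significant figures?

37.772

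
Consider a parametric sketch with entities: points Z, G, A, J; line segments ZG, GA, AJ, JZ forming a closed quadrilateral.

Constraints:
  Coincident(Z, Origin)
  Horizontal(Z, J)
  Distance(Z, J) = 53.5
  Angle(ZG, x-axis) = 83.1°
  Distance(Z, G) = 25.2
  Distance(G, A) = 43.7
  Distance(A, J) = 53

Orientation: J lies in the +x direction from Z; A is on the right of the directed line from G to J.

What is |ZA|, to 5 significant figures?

19.076

Checks: ZG at 83.10° ✓; |GA| = 43.70 ✓; |AJ| = 53.00 ✓.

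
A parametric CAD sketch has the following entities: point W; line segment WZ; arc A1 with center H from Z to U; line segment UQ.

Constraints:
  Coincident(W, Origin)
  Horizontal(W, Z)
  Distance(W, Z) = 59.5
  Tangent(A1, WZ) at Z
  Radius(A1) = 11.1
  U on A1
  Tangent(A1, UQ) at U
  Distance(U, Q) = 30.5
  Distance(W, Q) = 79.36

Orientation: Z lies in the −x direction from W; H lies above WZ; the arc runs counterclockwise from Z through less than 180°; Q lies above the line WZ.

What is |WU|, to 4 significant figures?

53.06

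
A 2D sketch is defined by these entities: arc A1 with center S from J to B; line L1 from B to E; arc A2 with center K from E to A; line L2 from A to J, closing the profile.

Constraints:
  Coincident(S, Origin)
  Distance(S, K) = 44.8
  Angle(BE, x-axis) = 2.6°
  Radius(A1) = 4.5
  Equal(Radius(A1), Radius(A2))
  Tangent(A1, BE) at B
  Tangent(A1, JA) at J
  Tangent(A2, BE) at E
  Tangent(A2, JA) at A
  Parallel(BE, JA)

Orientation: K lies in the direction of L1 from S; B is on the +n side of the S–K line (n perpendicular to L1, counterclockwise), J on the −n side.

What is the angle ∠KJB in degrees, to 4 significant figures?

84.26°

S is at the origin and K lies 44.8 along u from S, so K = 44.8·u = (44.75, 2.032). Tangency of A1 to both parallel lines with radius 4.5 puts B and J at S ± 4.5·n: B = (-0.2041, 4.495), J = (0.2041, -4.495). Then cos ∠KJB = JK·JB / (|JK||JB|), giving 84.26°.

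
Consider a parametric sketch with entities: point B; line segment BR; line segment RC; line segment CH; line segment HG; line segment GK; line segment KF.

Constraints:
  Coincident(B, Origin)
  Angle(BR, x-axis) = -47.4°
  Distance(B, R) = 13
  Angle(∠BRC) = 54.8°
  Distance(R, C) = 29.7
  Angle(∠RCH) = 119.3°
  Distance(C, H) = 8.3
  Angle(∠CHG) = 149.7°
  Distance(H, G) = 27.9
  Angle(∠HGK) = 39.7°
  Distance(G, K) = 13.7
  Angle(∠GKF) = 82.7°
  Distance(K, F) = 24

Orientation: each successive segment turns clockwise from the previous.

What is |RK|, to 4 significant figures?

34.76

B is at the origin; BR runs at -47.4° with length 13.0, so R = (8.799, -9.569). ∠BRC = 54.8° gives RC at -172.6° from the x-axis; with |RC| = 29.7, C = (-20.65, -13.39). ∠RCH = 119.3° gives CH at 126.7° from the x-axis; with |CH| = 8.3, H = (-25.61, -6.740). ∠CHG = 149.7° gives HG at 96.40° from the x-axis; with |HG| = 27.9, G = (-28.72, 20.99). ∠HGK = 39.7° gives GK at -43.90° from the x-axis; with |GK| = 13.7, K = (-18.85, 11.49). Then |RK| = |K − R| = 34.76.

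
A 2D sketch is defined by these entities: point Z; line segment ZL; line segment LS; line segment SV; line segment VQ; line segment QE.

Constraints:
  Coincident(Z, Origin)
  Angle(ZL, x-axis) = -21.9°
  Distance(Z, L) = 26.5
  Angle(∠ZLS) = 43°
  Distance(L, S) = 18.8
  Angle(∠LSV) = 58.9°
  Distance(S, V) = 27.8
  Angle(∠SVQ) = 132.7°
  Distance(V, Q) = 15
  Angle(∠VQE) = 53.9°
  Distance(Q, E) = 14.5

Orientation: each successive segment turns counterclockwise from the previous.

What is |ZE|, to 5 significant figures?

24.036

∠SVQ = 132.7° gives VQ at -76.500° from the x-axis; with |VQ| = 15.0, Q = (4.6494, -30.546). ∠VQE = 53.9° gives QE at 49.600° from the x-axis; with |QE| = 14.5, E = (14.047, -19.504). Then |ZE| = |E − Z| = 24.036.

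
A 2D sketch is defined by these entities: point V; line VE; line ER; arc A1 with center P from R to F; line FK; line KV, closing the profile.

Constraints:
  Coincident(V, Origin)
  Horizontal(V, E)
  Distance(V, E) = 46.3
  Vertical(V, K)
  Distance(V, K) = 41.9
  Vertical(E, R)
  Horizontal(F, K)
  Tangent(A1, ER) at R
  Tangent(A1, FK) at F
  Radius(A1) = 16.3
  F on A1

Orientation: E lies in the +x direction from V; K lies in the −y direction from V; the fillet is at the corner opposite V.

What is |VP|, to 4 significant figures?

39.44

V is at the origin; V and E share the same y with |VE| = 46.3 and E on the +x side, so E = (46.30, 0.000). V and K share the same x with |VK| = 41.9 and K on the −y side, so K = (0.000, -41.90). The virtual corner opposite V is at (46.30, -41.90). The tangent condition forces PR to be normal to ER and A1 meets FK tangentially, so PF is at right angles to FK, with radius 16.3, so the center P sits 16.3 in from both sides at P = (30.00, -25.60). Then |VP| = |P − V| = 39.44.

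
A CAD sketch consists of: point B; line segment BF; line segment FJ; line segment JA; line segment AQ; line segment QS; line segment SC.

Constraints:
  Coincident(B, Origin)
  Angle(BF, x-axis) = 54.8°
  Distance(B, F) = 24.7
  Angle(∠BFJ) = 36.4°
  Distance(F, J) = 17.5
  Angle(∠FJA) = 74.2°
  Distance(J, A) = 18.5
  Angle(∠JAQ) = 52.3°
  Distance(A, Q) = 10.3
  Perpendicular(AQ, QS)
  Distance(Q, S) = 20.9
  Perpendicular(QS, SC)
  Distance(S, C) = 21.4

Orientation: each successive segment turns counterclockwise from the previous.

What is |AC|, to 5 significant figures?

23.665

B is at the origin; BF runs at 54.8° with length 24.7, so F = (14.238, 20.183). ∠BFJ = 36.4° gives FJ at -161.60° from the x-axis; with |FJ| = 17.5, J = (-2.3675, 14.660). ∠FJA = 74.2° gives JA at -55.800° from the x-axis; with |JA| = 18.5, A = (8.0311, -0.64137). ∠JAQ = 52.3° gives AQ at 71.900° from the x-axis; with |AQ| = 10.3, Q = (11.231, 9.1489). AQ is perpendicular to QS, so QS runs at 161.90°; with |QS| = 20.9, S = (-8.6347, 15.642). QS is perpendicular to SC, so SC runs at -108.10°; with |SC| = 21.4, C = (-15.283, -4.6990). Then |AC| = |C − A| = 23.665.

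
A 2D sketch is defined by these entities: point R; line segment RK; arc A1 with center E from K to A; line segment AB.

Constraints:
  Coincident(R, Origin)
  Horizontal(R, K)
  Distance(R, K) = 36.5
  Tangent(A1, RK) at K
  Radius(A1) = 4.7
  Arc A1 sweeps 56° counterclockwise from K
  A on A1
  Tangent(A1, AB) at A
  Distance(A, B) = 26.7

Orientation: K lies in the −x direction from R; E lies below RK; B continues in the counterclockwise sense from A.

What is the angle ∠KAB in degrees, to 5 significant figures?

152.00°

R is at the origin; RK is horizontal with |RK| = 36.5 and K on the −x side, so K = (-36.500, 0.0000). The tangent condition forces EK to be normal to RK, so E = K + (0, -4.7) = (-36.500, -4.7000). On A1, K sits at bearing 90° from E; a 56° counterclockwise sweep puts A at bearing 146°, so A = E + 4.7·(cos 146°, sin 146°) = (-40.396, -2.0718). Since A1 is tangent to AB there, EA ⟂ AB, so AB runs along (−sin 146°, cos 146°); with |AB| = 26.7, B = (-55.327, -24.207). Then cos ∠KAB = AK·AB / (|AK||AB|), giving 152.00°.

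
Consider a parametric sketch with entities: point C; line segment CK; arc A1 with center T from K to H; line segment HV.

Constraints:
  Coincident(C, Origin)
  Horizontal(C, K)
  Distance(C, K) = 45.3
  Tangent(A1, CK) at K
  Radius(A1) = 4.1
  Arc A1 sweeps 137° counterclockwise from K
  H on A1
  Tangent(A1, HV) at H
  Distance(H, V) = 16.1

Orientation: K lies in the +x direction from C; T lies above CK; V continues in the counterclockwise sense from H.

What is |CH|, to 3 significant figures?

48.6

C is at the origin; CK is horizontal with |CK| = 45.3 and K on the +x side, so K = (45.3, 0.00). The tangent condition forces TK to be normal to CK, so T = K + (0, 4.1) = (45.3, 4.10). On A1, K sits at bearing -90° from T; a 137° counterclockwise sweep puts H at bearing 47°, so H = T + 4.1·(cos 47°, sin 47°) = (48.1, 7.10). Then |CH| = |H − C| = 48.6.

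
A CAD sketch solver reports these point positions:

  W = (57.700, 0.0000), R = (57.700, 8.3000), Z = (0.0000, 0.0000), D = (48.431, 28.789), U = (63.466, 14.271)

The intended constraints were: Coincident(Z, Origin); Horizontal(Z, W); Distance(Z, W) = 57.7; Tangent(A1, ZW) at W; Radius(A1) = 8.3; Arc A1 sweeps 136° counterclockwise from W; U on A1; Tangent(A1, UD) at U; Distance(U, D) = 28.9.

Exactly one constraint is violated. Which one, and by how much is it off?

Distance(U, D) = 28.9 — off by 8.00.

Z = (0.00, 0.00) ✓; Z.y = 0.00, W.y = 0.00 ✓; |ZW| = 57.70 ✓; ∠(RW, WZ) = 90.00° ✓; |RW| = 8.300 ✓; bearing(R→U) − bearing(R→W) = 136.0° ✓; |RU| = 8.301 ✓; ∠(RU, UD) = 90.00° ✓; |UD| = 20.90 ✗.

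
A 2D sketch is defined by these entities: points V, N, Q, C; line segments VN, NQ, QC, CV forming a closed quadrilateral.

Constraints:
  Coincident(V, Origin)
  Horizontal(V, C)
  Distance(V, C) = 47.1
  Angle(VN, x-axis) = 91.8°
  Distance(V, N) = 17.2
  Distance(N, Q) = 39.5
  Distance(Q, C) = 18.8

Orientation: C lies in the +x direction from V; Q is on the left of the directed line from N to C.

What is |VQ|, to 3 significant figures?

42.5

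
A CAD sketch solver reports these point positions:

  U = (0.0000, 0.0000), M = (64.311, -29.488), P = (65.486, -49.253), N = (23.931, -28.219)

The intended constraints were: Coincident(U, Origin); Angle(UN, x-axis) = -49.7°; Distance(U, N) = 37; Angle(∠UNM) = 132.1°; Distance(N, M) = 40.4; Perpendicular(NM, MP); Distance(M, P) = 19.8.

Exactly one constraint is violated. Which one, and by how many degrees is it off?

Perpendicular(NM, MP) — off by 5.20°.

U = (0.00, 0.00) ✓; UN at -49.70° ✓; |UN| = 37.00 ✓; ∠UNM = 132.1° ✓; |NM| = 40.40 ✓; ∠(NM, MP) = 84.80° ✗; |MP| = 19.80 ✓.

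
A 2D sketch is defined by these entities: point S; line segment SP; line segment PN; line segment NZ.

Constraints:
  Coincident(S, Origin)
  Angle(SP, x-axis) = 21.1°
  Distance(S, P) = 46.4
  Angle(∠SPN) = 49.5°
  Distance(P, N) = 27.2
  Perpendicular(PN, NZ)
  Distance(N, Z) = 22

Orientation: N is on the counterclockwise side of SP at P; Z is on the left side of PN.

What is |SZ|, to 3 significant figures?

13.6

S is at the origin; SP runs at 21.1° with length 46.4, so P = 46.4·(cos 21.1°, sin 21.1°) = (43.3, 16.7). ∠SPN = 49.5°, so PN runs at 21.1° + (180° − 49.5°) = 152° from the x-axis; with |PN| = 27.2, N = P + 27.2·(cos 152°, sin 152°) = (19.4, 29.6). The perpendicularity gives NZ at right angles to PN; with |NZ| = 22.0 on the left of PN, Z = N + 22.0·(-0.476, -0.880) = (8.90, 10.3). Then |SZ| = |Z − S| = 13.6.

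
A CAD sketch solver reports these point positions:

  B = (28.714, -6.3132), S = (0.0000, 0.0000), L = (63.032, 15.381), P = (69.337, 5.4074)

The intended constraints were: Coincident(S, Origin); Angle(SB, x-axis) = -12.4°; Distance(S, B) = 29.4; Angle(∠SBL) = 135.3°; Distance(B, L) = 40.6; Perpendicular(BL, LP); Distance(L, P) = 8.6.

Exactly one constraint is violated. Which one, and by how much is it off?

Distance(L, P) = 8.6 — off by 3.20.

S = (0.00, 0.00) ✓; SB at -12.40° ✓; |SB| = 29.40 ✓; ∠SBL = 135.3° ✓; |BL| = 40.60 ✓; ∠(BL, LP) = 90.00° ✓; |LP| = 11.80 ✗.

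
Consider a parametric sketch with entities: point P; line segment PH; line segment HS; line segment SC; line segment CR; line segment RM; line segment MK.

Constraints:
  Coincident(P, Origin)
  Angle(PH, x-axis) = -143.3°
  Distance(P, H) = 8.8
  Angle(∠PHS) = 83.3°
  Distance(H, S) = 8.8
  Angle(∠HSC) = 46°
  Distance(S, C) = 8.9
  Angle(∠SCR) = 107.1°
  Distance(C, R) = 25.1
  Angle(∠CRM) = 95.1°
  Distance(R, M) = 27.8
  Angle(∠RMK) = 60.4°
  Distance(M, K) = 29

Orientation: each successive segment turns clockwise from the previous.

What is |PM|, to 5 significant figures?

40.869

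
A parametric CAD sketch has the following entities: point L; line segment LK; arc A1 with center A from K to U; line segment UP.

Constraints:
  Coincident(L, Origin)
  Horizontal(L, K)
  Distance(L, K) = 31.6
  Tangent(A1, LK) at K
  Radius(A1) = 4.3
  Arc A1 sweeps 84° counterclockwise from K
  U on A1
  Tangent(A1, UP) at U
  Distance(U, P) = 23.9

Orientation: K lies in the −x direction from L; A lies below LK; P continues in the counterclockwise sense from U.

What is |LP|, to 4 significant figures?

47.28

On A1, K sits at bearing 90° from A; an 84° counterclockwise sweep puts U at bearing 174°, so U = A + 4.3·(cos 174°, sin 174°) = (-35.88, -3.851). Tangency of A1 to UP means the radius AU is perpendicular to UP, so UP runs along (−sin 174°, cos 174°); with |UP| = 23.9, P = (-38.37, -27.62). Then |LP| = |P − L| = 47.28.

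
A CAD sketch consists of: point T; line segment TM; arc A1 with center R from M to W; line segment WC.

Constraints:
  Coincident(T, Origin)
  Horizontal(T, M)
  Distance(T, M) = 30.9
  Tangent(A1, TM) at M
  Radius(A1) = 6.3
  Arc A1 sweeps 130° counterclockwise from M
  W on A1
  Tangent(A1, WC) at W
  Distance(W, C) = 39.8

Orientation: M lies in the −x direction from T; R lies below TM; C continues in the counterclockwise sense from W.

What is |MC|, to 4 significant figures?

45.81

On A1, M sits at bearing 90° from R; a 130° counterclockwise sweep puts W at bearing 220°, so W = R + 6.3·(cos 220°, sin 220°) = (-35.73, -10.35). Since A1 is tangent to WC there, RW ⟂ WC, so WC runs along (−sin 220°, cos 220°); with |WC| = 39.8, C = (-10.14, -40.84). Then |MC| = |C − M| = 45.81.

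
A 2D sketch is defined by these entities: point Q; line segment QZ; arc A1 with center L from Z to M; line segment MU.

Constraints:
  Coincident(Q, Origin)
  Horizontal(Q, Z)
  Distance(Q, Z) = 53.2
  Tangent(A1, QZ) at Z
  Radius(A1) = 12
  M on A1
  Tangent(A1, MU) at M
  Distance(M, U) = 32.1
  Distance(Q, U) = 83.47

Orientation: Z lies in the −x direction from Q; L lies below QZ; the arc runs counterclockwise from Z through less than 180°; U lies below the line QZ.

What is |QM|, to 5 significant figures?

65.338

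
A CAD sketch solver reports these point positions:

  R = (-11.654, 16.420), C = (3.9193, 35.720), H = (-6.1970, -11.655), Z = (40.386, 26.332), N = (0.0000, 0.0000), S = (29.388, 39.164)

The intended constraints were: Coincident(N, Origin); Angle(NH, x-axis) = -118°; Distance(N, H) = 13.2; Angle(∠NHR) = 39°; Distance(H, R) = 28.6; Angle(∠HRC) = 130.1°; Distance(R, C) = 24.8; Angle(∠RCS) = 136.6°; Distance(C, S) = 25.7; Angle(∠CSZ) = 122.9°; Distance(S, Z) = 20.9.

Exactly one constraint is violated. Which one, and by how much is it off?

Distance(S, Z) = 20.9 — off by 4.00.

N = (0.00, 0.00) ✓; NH at -118.0° ✓; |NH| = 13.20 ✓; ∠NHR = 39.00° ✓; |HR| = 28.60 ✓; ∠HRC = 130.1° ✓; |RC| = 24.80 ✓; ∠RCS = 136.6° ✓; |CS| = 25.70 ✓; ∠CSZ = 122.9° ✓; |SZ| = 16.90 ✗.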